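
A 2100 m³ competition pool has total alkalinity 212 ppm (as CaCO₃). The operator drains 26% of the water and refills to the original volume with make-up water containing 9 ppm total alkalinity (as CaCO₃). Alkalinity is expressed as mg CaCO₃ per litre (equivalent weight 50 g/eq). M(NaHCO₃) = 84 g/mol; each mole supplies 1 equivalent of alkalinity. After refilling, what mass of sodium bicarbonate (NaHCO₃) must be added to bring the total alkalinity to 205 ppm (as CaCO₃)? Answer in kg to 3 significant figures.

Volume: 2100 m³ = 2,100,000 L.
After draining 26% and refilling: 212 × 0.74 + 9 × 0.26 = 159.22 ppm.
Deficit to target: 205 − 159.22 = 45.78 mg/L.
As CaCO₃: 45.78 mg/L × 2,100,000 L = 96,140 g; ÷ 50 g/eq ÷ 1 = 1923 mol NaHCO₃.
Mass: 1923 × 84 = 161,500 g.

162 kg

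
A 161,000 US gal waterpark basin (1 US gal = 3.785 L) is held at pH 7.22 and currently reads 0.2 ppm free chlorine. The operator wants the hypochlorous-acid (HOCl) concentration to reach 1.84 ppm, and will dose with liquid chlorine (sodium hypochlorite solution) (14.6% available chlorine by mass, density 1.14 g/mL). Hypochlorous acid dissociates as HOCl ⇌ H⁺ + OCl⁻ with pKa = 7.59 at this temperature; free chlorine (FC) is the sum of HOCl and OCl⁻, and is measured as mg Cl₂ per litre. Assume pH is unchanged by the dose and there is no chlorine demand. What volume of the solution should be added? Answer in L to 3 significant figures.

8.88 L

Volume: 161,000 US gal × 3.785 L/gal = 609,385 L.
[OCl⁻]/[HOCl] = 10^(pH − pKa) = 10^(7.22 − 7.59) = 0.4266; fraction as HOCl = 1/(1 + 0.4266) = 0.701.
Free chlorine required for 1.84 ppm HOCl: 1.84 / 0.701 = 2.625 ppm.
FC to add: 2.625 − 0.2 = 2.425 mg/L as Cl₂.
Cl₂ equivalent: 2.425 mg/L × 609,385 L = 1478 g.
Product at 14.6% available Cl: 1478 / 0.146 = 10,120 g.
Volume: 10,120 g ÷ 1.14 g/mL = 8878 mL.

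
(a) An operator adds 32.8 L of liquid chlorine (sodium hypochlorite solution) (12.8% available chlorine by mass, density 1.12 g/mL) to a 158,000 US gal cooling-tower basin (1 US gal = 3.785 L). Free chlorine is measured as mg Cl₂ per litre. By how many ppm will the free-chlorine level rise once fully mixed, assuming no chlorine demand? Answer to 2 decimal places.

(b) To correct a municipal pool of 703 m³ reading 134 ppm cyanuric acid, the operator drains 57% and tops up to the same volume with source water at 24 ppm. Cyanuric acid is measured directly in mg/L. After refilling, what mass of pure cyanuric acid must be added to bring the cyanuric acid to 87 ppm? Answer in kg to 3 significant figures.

(a) 7.86 ppm; (b) 11.0 kg

(a) Volume: 158,000 US gal × 3.785 L/gal = 598,030 L.
(a) Mass of solution: 32.8 L × 1000 mL/L × 1.12 g/mL = 36,740 g.
(a) Available chlorine delivered: 36,740 g × 0.128 = 4702 g as Cl₂.
(a) Concentration rise: 4702 g / 598,030 L = 7.863 mg/L = 7.86 ppm.

(b) Volume: 703 m³ = 703,000 L.
(b) After draining 57% and refilling: 134 × 0.43 + 24 × 0.57 = 71.3 ppm.
(b) Deficit to target: 87 − 71.3 = 15.7 mg/L.
(b) Mass: 15.7 mg/L × 703,000 L = 11,040 g cyanuric acid.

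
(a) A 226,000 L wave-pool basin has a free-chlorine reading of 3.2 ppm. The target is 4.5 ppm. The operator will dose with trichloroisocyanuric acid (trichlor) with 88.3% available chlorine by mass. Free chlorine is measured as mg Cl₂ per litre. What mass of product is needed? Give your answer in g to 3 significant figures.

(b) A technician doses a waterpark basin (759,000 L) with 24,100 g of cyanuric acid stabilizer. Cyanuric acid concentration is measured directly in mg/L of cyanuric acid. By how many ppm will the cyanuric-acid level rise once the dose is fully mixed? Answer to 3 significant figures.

(a) 333 g; (b) 31.8 ppm

(a) Chlorine deficit: 4.5 − 3.2 = 1.3 ppm = 1.3 mg/L as Cl₂.
(a) Cl₂ equivalent needed: 1.3 mg/L × 226,000 L = 293,800 mg = 293.8 g.
(a) Product at 88.3% available chlorine: 293.8 / 0.883 = 332.7 g.

(b) Rise: 24,100 g / 759,000 L × 1000 = 31.75 mg/L.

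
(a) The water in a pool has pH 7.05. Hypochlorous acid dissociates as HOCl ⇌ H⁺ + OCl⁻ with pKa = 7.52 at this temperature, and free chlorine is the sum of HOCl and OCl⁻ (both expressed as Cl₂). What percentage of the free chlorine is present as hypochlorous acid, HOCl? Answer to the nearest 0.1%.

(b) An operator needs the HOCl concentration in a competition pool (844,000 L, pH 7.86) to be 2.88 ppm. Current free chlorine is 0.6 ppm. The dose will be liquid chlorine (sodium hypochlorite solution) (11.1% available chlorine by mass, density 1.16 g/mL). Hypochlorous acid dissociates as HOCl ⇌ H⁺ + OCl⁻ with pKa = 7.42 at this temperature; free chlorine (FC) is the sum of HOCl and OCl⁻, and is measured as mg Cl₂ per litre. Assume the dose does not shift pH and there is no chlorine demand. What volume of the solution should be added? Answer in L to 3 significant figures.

(a) 74.7%; (b) 66.9 L

(a) [OCl⁻]/[HOCl] = 10^(pH − pKa) = 10^(7.05 − 7.52) = 10^-0.47 = 0.3388.
(a) Fraction as HOCl = 1 / (1 + 0.3388) = 0.7469.

(b) [OCl⁻]/[HOCl] = 10^(pH − pKa) = 10^(7.86 − 7.42) = 2.754; fraction as HOCl = 1/(1 + 2.754) = 0.2664.
(b) Free chlorine required for 2.88 ppm HOCl: 2.88 / 0.2664 = 10.81 ppm.
(b) FC to add: 10.81 − 0.6 = 10.21 mg/L as Cl₂.
(b) Cl₂ equivalent: 10.21 mg/L × 844,000 L = 8619 g.
(b) Product at 11.1% available Cl: 8619 / 0.111 = 77,650 g.
(b) Volume: 77,650 g ÷ 1.16 g/mL = 66,940 mL.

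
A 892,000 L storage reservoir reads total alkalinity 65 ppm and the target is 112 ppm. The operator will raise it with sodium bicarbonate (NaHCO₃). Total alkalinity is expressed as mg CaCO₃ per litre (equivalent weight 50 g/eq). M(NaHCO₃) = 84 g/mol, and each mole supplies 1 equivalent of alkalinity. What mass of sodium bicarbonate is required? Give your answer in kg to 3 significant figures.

Alkalinity to add: (112 − 65) = 47 mg/L as CaCO₃ × 892,000 L = 41,920 g as CaCO₃.
Equivalents: 41,920 g ÷ 50 g/eq = 838.5 eq.
NaHCO₃ supplies 1 eq per mole → 838.5 mol.
Mass: 838.5 mol × 84 g/mol = 70,430 g.

70.4 kg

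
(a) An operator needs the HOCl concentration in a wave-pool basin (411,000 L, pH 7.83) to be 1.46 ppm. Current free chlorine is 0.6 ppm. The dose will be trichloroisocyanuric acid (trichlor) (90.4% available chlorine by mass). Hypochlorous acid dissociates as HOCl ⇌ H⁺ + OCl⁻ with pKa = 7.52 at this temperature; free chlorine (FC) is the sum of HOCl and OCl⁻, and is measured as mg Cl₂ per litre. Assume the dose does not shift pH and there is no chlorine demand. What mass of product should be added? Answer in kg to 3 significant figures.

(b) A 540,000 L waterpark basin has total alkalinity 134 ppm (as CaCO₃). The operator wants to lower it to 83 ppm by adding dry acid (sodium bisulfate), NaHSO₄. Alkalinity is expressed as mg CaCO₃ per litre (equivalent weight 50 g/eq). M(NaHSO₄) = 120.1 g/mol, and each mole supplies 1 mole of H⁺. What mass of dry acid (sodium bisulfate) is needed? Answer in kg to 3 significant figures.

(a) 1.75 kg; (b) 66.2 kg

(a) [OCl⁻]/[HOCl] = 10^(pH − pKa) = 10^(7.83 − 7.52) = 2.042; fraction as HOCl = 1/(1 + 2.042) = 0.3288.
(a) Free chlorine required for 1.46 ppm HOCl: 1.46 / 0.3288 = 4.441 ppm.
(a) FC to add: 4.441 − 0.6 = 3.841 mg/L as Cl₂.
(a) Cl₂ equivalent: 3.841 mg/L × 411,000 L = 1579 g.
(a) Product at 90.4% available Cl: 1579 / 0.904 = 1746 g.

(b) Alkalinity to neutralize: (134 − 83) = 51 mg/L as CaCO₃ × 540,000 L = 27,540 g as CaCO₃.
(b) Equivalents of H⁺ required: 27,540 ÷ 50 g/eq = 550.8 eq = 550.8 mol NaHSO₄.
(b) Mass of NaHSO₄: 550.8 × 120.1 = 66,150 g.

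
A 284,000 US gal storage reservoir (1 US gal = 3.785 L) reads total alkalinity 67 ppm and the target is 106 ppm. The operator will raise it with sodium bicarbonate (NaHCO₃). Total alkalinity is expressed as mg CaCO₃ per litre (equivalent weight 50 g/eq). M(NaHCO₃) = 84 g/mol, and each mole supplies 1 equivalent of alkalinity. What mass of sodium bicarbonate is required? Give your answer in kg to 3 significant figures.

70.4 kg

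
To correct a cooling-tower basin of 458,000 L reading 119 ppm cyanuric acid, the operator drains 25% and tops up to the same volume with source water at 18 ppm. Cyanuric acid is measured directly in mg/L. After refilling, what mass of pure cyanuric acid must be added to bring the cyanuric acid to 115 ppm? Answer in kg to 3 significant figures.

9.73 kg

After draining 25% and refilling: 119 × 0.75 + 18 × 0.25 = 93.75 ppm.
Deficit to target: 115 − 93.75 = 21.25 mg/L.
Mass: 21.25 mg/L × 458,000 L = 9732 g cyanuric acid.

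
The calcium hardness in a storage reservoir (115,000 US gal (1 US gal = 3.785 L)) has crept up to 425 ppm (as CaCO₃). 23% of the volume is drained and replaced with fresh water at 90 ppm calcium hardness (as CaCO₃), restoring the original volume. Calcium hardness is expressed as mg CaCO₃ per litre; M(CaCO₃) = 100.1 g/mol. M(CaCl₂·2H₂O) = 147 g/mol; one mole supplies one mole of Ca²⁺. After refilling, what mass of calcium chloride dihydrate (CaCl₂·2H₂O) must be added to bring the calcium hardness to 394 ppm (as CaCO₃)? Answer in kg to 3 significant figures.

29.4 kg

Volume: 115,000 US gal × 3.785 L/gal = 435,275 L.
After draining 23% and refilling: 425 × 0.77 + 90 × 0.23 = 347.95 ppm.
Deficit to target: 394 − 347.95 = 46.05 mg/L.
As CaCO₃: 46.05 mg/L × 435,275 L = 20,040 g; ÷ 100.1 = 200.2 mol Ca²⁺.
Mass: 200.2 × 147 = 29,440 g.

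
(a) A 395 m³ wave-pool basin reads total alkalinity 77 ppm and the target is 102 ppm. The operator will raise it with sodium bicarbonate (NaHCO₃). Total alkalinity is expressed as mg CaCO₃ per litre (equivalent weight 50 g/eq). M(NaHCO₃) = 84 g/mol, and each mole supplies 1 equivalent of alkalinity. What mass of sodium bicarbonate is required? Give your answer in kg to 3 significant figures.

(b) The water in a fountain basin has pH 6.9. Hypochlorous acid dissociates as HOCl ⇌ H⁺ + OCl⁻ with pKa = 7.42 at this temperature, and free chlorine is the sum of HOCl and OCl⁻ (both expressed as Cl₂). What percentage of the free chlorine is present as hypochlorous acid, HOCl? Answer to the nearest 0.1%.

(a) Volume: 395 m³ = 395,000 L.
(a) Alkalinity to add: (102 − 77) = 25 mg/L as CaCO₃ × 395,000 L = 9875 g as CaCO₃.
(a) Equivalents: 9875 g ÷ 50 g/eq = 197.5 eq.
(a) NaHCO₃ supplies 1 eq per mole → 197.5 mol.
(a) Mass: 197.5 mol × 84 g/mol = 16,590 g.

(b) [OCl⁻]/[HOCl] = 10^(pH − pKa) = 10^(6.9 − 7.42) = 10^-0.52 = 0.302.
(b) Fraction as HOCl = 1 / (1 + 0.302) = 0.7681.

(a) 16.6 kg; (b) 76.8%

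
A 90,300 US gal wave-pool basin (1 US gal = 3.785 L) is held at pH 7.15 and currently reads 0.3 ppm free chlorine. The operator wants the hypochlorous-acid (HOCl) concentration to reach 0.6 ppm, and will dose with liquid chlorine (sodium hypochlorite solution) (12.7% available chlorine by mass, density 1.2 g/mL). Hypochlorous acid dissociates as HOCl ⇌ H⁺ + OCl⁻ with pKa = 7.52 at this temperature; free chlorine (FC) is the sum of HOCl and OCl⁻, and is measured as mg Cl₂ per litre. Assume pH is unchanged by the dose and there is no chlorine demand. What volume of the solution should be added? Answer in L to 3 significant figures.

Volume: 90,300 US gal × 3.785 L/gal = 341,786 L.
[OCl⁻]/[HOCl] = 10^(pH − pKa) = 10^(7.15 − 7.52) = 0.4266; fraction as HOCl = 1/(1 + 0.4266) = 0.701.
Free chlorine required for 0.6 ppm HOCl: 0.6 / 0.701 = 0.8559 ppm.
FC to add: 0.8559 − 0.3 = 0.5559 mg/L as Cl₂.
Cl₂ equivalent: 0.5559 mg/L × 341,786 L = 190 g.
Product at 12.7% available Cl: 190 / 0.127 = 1496 g.
Volume: 1496 g ÷ 1.2 g/mL = 1247 mL.

1.25 L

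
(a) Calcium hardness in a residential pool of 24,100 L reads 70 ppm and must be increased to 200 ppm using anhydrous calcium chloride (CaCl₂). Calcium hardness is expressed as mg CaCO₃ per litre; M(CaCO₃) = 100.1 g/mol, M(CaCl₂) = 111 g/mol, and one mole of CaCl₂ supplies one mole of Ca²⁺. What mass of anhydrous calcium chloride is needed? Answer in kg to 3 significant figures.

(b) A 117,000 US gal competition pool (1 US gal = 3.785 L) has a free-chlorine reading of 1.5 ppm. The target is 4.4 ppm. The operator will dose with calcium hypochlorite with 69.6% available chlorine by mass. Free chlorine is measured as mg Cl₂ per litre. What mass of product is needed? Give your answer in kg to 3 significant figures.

(a) 3.47 kg; (b) 1.85 kg

(a) Hardness to add: (200 − 70) = 130 mg/L as CaCO₃ × 24,100 L = 3133 g as CaCO₃.
(a) Moles of Ca²⁺ (1 mol Ca²⁺ ≡ 1 mol CaCO₃): 3133 / 100.1 g/mol = 31.3 mol.
(a) Mass of CaCl₂: 31.3 × 111 = 3474 g.

(b) Volume: 117,000 US gal × 3.785 L/gal = 442,845 L.
(b) Chlorine deficit: 4.4 − 1.5 = 2.9 ppm = 2.9 mg/L as Cl₂.
(b) Cl₂ equivalent needed: 2.9 mg/L × 442,845 L = 1,284,000 mg = 1284 g.
(b) Product at 69.6% available chlorine: 1284 / 0.696 = 1845 g.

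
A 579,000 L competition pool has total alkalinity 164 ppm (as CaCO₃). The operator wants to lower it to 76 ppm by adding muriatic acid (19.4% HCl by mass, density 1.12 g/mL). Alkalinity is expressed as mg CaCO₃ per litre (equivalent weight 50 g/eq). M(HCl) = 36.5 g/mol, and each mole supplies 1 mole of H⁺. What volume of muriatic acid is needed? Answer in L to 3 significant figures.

Alkalinity to neutralize: (164 − 76) = 88 mg/L as CaCO₃ × 579,000 L = 50,950 g as CaCO₃.
Equivalents of H⁺ required: 50,950 ÷ 50 g/eq = 1019 eq = 1019 mol HCl.
Mass of HCl: 1019 × 36.5 = 37,190 g.
Mass of 19.4% solution: 37,190 / 0.194 = 191,700 g.
Volume: 191,700 g ÷ 1.12 g/mL = 171,200 mL.

171 L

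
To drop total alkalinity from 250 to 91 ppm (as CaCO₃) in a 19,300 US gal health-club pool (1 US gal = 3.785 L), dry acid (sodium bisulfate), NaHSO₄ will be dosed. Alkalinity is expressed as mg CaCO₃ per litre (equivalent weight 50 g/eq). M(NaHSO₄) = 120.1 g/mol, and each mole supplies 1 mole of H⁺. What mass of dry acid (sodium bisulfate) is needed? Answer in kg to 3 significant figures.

27.9 kg

Volume: 19,300 US gal × 3.785 L/gal = 73,050 L.
Alkalinity to neutralize: (250 − 91) = 159 mg/L as CaCO₃ × 73,050 L = 11,620 g as CaCO₃.
Equivalents of H⁺ required: 11,620 ÷ 50 g/eq = 232.3 eq = 232.3 mol NaHSO₄.
Mass of NaHSO₄: 232.3 × 120.1 = 27,900 g.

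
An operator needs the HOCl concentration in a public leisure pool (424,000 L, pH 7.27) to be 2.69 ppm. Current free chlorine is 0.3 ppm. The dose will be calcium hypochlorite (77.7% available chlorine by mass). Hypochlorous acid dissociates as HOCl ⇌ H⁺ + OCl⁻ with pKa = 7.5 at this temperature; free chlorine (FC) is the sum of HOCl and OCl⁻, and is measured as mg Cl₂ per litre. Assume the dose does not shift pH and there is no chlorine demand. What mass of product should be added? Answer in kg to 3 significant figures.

[OCl⁻]/[HOCl] = 10^(pH − pKa) = 10^(7.27 − 7.5) = 0.5888; fraction as HOCl = 1/(1 + 0.5888) = 0.6294.
Free chlorine required for 2.69 ppm HOCl: 2.69 / 0.6294 = 4.274 ppm.
FC to add: 4.274 − 0.3 = 3.974 mg/L as Cl₂.
Cl₂ equivalent: 3.974 mg/L × 424,000 L = 1685 g.
Product at 77.7% available Cl: 1685 / 0.777 = 2169 g.

2.17 kg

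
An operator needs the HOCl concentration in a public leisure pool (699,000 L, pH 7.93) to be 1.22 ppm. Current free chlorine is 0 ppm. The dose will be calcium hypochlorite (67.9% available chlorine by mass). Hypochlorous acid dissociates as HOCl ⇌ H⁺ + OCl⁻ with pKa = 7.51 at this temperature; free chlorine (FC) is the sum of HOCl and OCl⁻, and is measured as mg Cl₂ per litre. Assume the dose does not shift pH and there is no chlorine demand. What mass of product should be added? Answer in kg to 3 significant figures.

[OCl⁻]/[HOCl] = 10^(pH − pKa) = 10^(7.93 − 7.51) = 2.63; fraction as HOCl = 1/(1 + 2.63) = 0.2755.
Free chlorine required for 1.22 ppm HOCl: 1.22 / 0.2755 = 4.429 ppm.
FC to add: 4.429 − 0 = 4.429 mg/L as Cl₂.
Cl₂ equivalent: 4.429 mg/L × 699,000 L = 3096 g.
Product at 67.9% available Cl: 3096 / 0.679 = 4559 g.

4.56 kg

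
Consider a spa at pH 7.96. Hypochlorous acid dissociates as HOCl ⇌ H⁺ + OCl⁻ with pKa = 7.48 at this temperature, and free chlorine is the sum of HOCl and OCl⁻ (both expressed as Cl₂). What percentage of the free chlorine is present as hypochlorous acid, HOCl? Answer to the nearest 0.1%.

24.9%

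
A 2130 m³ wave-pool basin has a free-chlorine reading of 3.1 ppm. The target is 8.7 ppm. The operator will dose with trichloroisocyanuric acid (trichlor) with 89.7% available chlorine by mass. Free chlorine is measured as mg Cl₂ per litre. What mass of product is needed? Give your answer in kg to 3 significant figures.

Volume: 2130 m³ = 2,130,000 L.
Chlorine deficit: 8.7 − 3.1 = 5.6 ppm = 5.6 mg/L as Cl₂.
Cl₂ equivalent needed: 5.6 mg/L × 2,130,000 L = 11,930,000 mg = 11,930 g.
Product at 89.7% available chlorine: 11,930 / 0.897 = 13,300 g.

13.3 kg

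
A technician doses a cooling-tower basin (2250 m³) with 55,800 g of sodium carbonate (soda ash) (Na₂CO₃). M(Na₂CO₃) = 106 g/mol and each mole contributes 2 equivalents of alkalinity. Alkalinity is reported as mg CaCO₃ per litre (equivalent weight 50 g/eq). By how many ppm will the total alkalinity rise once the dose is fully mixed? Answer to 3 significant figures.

23.4 ppm

Volume: 2250 m³ = 2,250,000 L.
Moles of Na₂CO₃: 55,800 g ÷ 106 g/mol = 526.4 mol → 1053 eq of alkalinity.
As CaCO₃: 1053 eq × 50 g/eq = 52,640 g.
Rise: 52,640 g / 2,250,000 L × 1000 = 23.4 mg/L.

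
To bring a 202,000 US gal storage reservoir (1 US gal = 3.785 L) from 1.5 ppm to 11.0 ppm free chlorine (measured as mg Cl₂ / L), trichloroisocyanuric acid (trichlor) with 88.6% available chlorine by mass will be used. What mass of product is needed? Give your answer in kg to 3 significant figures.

8.20 kg

Volume: 202,000 US gal × 3.785 L/gal = 764,570 L.
Chlorine deficit: 11.0 − 1.5 = 9.5 ppm = 9.5 mg/L as Cl₂.
Cl₂ equivalent needed: 9.5 mg/L × 764,570 L = 7,263,000 mg = 7263 g.
Product at 88.6% available chlorine: 7263 / 0.886 = 8198 g.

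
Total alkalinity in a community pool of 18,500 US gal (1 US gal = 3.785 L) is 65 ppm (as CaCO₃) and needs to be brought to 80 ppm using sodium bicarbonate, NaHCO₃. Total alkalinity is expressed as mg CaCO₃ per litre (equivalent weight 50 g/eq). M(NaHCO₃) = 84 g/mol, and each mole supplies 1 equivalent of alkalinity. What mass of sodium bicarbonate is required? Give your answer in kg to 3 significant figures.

1.76 kg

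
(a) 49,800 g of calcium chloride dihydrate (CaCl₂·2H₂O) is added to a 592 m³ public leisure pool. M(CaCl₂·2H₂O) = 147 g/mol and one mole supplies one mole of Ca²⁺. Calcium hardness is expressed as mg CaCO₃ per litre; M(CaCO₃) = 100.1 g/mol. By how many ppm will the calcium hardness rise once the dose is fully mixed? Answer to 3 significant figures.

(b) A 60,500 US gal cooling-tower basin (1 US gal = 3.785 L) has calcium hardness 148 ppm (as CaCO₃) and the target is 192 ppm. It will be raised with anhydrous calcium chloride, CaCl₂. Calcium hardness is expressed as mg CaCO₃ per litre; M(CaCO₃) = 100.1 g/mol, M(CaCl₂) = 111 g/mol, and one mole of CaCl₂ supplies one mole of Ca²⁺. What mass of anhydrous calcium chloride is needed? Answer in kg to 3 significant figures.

(a) Volume: 592 m³ = 592,000 L.
(a) Moles of Ca²⁺: 49,800 g ÷ 147 g/mol = 338.8 mol.
(a) As CaCO₃: 338.8 mol × 100.1 g/mol = 33,910 g.
(a) Rise: 33,910 g / 592,000 L × 1000 = 57.28 mg/L.

(b) Volume: 60,500 US gal × 3.785 L/gal = 228,992 L.
(b) Hardness to add: (192 − 148) = 44 mg/L as CaCO₃ × 228,992 L = 10,080 g as CaCO₃.
(b) Moles of Ca²⁺ (1 mol Ca²⁺ ≡ 1 mol CaCO₃): 10,080 / 100.1 g/mol = 100.7 mol.
(b) Mass of CaCl₂: 100.7 × 111 = 11,170 g.

(a) 57.3 ppm; (b) 11.2 kg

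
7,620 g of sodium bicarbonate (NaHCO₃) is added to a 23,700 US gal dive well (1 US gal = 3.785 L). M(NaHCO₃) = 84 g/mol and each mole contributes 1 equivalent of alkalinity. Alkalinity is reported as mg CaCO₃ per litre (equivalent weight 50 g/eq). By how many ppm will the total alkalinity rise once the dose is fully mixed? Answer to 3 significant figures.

Volume: 23,700 US gal × 3.785 L/gal = 89,704 L.
Moles of NaHCO₃: 7,620 g ÷ 84 g/mol = 90.71 mol → 90.71 eq of alkalinity.
As CaCO₃: 90.71 eq × 50 g/eq = 4536 g.
Rise: 4536 g / 89,704 L × 1000 = 50.56 mg/L.

50.6 ppm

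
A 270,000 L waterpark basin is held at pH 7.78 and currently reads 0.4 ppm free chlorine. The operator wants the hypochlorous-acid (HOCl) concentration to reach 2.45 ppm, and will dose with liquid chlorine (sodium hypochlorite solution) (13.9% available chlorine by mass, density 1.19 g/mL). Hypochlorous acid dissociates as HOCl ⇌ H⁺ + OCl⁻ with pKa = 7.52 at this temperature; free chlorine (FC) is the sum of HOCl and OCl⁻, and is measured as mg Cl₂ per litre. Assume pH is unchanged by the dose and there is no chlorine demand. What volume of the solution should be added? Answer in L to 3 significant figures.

10.6 L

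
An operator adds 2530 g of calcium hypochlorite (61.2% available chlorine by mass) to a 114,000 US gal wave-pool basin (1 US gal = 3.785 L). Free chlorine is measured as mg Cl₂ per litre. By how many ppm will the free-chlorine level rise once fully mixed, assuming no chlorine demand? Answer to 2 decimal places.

Volume: 114,000 US gal × 3.785 L/gal = 431,490 L.
Available chlorine delivered: 2530 g × 0.612 = 1548 g as Cl₂.
Concentration rise: 1548 g / 431,490 L = 3.588 mg/L = 3.59 ppm.

3.59 ppm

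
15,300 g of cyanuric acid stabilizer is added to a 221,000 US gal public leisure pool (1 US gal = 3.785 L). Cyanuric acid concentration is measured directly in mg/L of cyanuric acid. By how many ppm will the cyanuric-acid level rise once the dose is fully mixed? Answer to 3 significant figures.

18.3 ppm

Volume: 221,000 US gal × 3.785 L/gal = 836,485 L.
Rise: 15,300 g / 836,485 L × 1000 = 18.29 mg/L.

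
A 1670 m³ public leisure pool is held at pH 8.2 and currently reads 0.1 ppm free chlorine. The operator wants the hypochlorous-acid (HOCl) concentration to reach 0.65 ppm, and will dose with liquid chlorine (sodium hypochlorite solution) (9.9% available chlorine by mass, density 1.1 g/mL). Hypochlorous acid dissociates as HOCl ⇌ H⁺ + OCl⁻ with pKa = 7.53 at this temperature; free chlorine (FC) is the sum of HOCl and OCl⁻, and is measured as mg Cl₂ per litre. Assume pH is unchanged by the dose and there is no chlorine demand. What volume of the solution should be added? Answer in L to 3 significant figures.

55.1 L

Volume: 1670 m³ = 1,670,000 L.
[OCl⁻]/[HOCl] = 10^(pH − pKa) = 10^(8.2 − 7.53) = 4.677; fraction as HOCl = 1/(1 + 4.677) = 0.1761.
Free chlorine required for 0.65 ppm HOCl: 0.65 / 0.1761 = 3.69 ppm.
FC to add: 3.69 − 0.1 = 3.59 mg/L as Cl₂.
Cl₂ equivalent: 3.59 mg/L × 1,670,000 L = 5996 g.
Product at 9.9% available Cl: 5996 / 0.099 = 60,560 g.
Volume: 60,560 g ÷ 1.1 g/mL = 55,060 mL.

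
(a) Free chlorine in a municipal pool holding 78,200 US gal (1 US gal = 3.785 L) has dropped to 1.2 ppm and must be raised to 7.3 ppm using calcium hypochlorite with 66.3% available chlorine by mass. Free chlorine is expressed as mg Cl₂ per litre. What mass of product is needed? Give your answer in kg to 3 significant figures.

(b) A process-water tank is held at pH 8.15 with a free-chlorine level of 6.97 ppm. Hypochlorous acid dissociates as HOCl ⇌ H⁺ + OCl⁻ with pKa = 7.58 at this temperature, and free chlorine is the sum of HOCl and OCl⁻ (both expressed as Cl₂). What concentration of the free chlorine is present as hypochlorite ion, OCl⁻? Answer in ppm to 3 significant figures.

(a) 2.72 kg; (b) 5.49 ppm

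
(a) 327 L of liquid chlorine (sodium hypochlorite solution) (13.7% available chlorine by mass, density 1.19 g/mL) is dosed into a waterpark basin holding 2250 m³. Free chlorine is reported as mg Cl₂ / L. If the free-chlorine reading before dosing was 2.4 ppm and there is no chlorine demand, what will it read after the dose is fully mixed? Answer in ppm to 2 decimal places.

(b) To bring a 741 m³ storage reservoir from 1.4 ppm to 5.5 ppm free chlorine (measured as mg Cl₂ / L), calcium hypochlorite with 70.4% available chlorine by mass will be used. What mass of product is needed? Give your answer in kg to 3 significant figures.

(a) 26.09 ppm; (b) 4.32 kg

(a) Volume: 2250 m³ = 2,250,000 L.
(a) Mass of solution: 327 L × 1000 mL/L × 1.19 g/mL = 389,100 g.
(a) Available chlorine delivered: 389,100 g × 0.137 = 53,310 g as Cl₂.
(a) Concentration rise: 53,310 g / 2,250,000 L = 23.69 mg/L = 23.69 ppm.
(a) Final FC: 2.4 + 23.69 = 26.09 ppm.

(b) Volume: 741 m³ = 741,000 L.
(b) Chlorine deficit: 5.5 − 1.4 = 4.1 ppm = 4.1 mg/L as Cl₂.
(b) Cl₂ equivalent needed: 4.1 mg/L × 741,000 L = 3,038,000 mg = 3038 g.
(b) Product at 70.4% available chlorine: 3038 / 0.704 = 4315 g.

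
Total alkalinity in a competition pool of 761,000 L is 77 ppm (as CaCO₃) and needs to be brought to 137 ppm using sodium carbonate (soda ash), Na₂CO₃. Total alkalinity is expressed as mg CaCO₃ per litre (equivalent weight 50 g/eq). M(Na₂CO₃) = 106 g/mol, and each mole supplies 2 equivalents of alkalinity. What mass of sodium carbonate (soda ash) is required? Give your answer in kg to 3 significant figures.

Alkalinity to add: (137 − 77) = 60 mg/L as CaCO₃ × 761,000 L = 45,660 g as CaCO₃.
Equivalents: 45,660 g ÷ 50 g/eq = 913.2 eq.
Each mole of Na₂CO₃ supplies 2 eq, so 913.2 / 2 = 456.6 mol.
Mass: 456.6 mol × 106 g/mol = 48,400 g.

48.4 kg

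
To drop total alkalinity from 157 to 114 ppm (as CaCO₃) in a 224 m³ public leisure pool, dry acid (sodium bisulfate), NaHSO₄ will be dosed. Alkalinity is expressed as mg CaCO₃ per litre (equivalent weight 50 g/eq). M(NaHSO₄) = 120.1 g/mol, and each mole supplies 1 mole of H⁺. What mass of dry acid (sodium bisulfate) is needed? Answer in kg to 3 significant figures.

Volume: 224 m³ = 224,000 L.
Alkalinity to neutralize: (157 − 114) = 43 mg/L as CaCO₃ × 224,000 L = 9632 g as CaCO₃.
Equivalents of H⁺ required: 9632 ÷ 50 g/eq = 192.6 eq = 192.6 mol NaHSO₄.
Mass of NaHSO₄: 192.6 × 120.1 = 23,140 g.

23.1 kg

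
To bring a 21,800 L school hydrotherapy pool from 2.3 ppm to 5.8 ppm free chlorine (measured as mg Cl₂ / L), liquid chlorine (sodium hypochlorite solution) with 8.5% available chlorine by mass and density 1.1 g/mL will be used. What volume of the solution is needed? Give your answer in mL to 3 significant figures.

816 mL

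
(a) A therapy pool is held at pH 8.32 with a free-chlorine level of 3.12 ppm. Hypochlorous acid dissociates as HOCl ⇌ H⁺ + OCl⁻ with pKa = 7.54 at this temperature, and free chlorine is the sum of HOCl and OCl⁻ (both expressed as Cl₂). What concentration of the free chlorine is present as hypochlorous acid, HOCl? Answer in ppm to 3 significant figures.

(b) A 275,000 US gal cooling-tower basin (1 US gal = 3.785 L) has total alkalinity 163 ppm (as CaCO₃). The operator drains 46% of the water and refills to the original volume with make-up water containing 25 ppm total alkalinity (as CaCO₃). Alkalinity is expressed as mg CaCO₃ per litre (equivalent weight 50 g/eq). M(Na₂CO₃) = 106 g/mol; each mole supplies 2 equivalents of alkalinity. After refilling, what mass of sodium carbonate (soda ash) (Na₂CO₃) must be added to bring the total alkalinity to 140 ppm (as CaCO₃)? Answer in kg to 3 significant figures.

(a) [OCl⁻]/[HOCl] = 10^(pH − pKa) = 10^(8.32 − 7.54) = 10^0.78 = 6.026.
(a) Fraction as HOCl = 1 / (1 + 6.026) = 0.1423.
(a) HOCl = 0.1423 × 3.12 ppm = 0.4441 ppm.

(b) Volume: 275,000 US gal × 3.785 L/gal = 1,040,875 L.
(b) After draining 46% and refilling: 163 × 0.54 + 25 × 0.46 = 99.52 ppm.
(b) Deficit to target: 140 − 99.52 = 40.48 mg/L.
(b) As CaCO₃: 40.48 mg/L × 1,040,875 L = 42,130 g; ÷ 50 g/eq ÷ 2 = 421.3 mol Na₂CO₃.
(b) Mass: 421.3 × 106 = 44,660 g.

(a) 0.444 ppm; (b) 44.7 kg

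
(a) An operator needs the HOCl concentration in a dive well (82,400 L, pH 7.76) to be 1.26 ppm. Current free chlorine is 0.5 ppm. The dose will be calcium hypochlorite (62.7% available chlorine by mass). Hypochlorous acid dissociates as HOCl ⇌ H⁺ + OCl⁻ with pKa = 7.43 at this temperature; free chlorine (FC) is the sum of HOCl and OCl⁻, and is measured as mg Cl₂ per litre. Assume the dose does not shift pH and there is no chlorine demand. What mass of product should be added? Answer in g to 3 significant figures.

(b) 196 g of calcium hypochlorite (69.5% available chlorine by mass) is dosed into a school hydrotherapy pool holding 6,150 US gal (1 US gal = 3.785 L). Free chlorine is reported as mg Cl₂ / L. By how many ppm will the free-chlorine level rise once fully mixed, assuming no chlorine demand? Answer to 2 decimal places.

(a) [OCl⁻]/[HOCl] = 10^(pH − pKa) = 10^(7.76 − 7.43) = 2.138; fraction as HOCl = 1/(1 + 2.138) = 0.3187.
(a) Free chlorine required for 1.26 ppm HOCl: 1.26 / 0.3187 = 3.954 ppm.
(a) FC to add: 3.954 − 0.5 = 3.454 mg/L as Cl₂.
(a) Cl₂ equivalent: 3.454 mg/L × 82,400 L = 284.6 g.
(a) Product at 62.7% available Cl: 284.6 / 0.627 = 453.9 g.

(b) Volume: 6,150 US gal × 3.785 L/gal = 23,278 L.
(b) Available chlorine delivered: 196 g × 0.695 = 136.2 g as Cl₂.
(b) Concentration rise: 136.2 g / 23,278 L = 5.852 mg/L = 5.85 ppm.

(a) 454 g; (b) 5.85 ppm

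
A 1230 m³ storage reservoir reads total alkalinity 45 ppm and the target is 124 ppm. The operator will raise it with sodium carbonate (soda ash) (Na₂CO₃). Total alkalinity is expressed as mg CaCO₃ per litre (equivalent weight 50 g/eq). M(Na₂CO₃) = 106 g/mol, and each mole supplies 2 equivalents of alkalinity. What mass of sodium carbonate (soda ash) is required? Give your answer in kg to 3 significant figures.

103 kg

Volume: 1230 m³ = 1,230,000 L.
Alkalinity to add: (124 − 45) = 79 mg/L as CaCO₃ × 1,230,000 L = 97,170 g as CaCO₃.
Equivalents: 97,170 g ÷ 50 g/eq = 1943 eq.
Each mole of Na₂CO₃ supplies 2 eq, so 1943 / 2 = 971.7 mol.
Mass: 971.7 mol × 106 g/mol = 103,000 g.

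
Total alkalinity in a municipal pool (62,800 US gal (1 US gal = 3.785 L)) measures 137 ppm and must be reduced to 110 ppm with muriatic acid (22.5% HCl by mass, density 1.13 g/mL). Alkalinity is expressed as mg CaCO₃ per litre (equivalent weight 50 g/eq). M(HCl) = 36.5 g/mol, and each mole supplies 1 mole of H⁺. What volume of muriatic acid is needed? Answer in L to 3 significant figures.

Volume: 62,800 US gal × 3.785 L/gal = 237,698 L.
Alkalinity to neutralize: (137 − 110) = 27 mg/L as CaCO₃ × 237,698 L = 6418 g as CaCO₃.
Equivalents of H⁺ required: 6418 ÷ 50 g/eq = 128.4 eq = 128.4 mol HCl.
Mass of HCl: 128.4 × 36.5 = 4685 g.
Mass of 22.5% solution: 4685 / 0.225 = 20,820 g.
Volume: 20,820 g ÷ 1.13 g/mL = 18,430 mL.

18.4 L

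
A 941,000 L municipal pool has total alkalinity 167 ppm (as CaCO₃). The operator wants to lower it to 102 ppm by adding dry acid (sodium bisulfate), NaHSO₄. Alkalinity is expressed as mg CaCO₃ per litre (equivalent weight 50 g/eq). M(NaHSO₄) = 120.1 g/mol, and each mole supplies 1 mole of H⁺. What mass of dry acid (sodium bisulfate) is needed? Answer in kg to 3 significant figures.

147 kg

Alkalinity to neutralize: (167 − 102) = 65 mg/L as CaCO₃ × 941,000 L = 61,160 g as CaCO₃.
Equivalents of H⁺ required: 61,160 ÷ 50 g/eq = 1223 eq = 1223 mol NaHSO₄.
Mass of NaHSO₄: 1223 × 120.1 = 146,900 g.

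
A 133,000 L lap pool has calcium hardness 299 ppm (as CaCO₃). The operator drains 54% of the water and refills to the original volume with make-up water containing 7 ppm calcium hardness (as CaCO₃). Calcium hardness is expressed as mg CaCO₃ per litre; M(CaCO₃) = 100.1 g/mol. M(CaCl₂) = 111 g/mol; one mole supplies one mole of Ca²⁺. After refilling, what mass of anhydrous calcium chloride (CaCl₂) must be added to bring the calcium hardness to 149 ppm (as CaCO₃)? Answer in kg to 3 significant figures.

1.13 kg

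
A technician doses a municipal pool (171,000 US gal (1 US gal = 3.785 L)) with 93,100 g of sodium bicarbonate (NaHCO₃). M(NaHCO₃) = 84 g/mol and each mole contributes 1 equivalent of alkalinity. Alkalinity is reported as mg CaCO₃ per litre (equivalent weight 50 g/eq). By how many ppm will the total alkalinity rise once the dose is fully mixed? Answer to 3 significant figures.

85.6 ppm

Volume: 171,000 US gal × 3.785 L/gal = 647,235 L.
Moles of NaHCO₃: 93,100 g ÷ 84 g/mol = 1108 mol → 1108 eq of alkalinity.
As CaCO₃: 1108 eq × 50 g/eq = 55,420 g.
Rise: 55,420 g / 647,235 L × 1000 = 85.62 mg/L.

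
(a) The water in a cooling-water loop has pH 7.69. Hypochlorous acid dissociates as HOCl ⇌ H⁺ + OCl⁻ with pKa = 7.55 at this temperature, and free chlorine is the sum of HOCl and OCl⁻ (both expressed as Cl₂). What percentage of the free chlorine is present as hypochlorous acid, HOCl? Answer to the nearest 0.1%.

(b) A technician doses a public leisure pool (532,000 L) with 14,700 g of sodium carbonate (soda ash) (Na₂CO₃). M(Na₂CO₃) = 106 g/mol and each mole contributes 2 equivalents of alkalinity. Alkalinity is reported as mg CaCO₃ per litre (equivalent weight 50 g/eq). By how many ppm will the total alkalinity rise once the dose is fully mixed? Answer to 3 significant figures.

(a) 42.0%; (b) 26.1 ppm

(a) [OCl⁻]/[HOCl] = 10^(pH − pKa) = 10^(7.69 − 7.55) = 10^0.14 = 1.38.
(a) Fraction as HOCl = 1 / (1 + 1.38) = 0.4201.

(b) Moles of Na₂CO₃: 14,700 g ÷ 106 g/mol = 138.7 mol → 277.4 eq of alkalinity.
(b) As CaCO₃: 277.4 eq × 50 g/eq = 13,870 g.
(b) Rise: 13,870 g / 532,000 L × 1000 = 26.07 mg/L.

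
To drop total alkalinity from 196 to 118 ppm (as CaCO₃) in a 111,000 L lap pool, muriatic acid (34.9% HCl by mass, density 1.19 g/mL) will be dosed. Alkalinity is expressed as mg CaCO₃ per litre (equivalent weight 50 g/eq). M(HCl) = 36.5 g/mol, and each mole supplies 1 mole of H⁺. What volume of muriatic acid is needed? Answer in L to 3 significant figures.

15.2 L

Alkalinity to neutralize: (196 − 118) = 78 mg/L as CaCO₃ × 111,000 L = 8658 g as CaCO₃.
Equivalents of H⁺ required: 8658 ÷ 50 g/eq = 173.2 eq = 173.2 mol HCl.
Mass of HCl: 173.2 × 36.5 = 6320 g.
Mass of 34.9% solution: 6320 / 0.349 = 18,110 g.
Volume: 18,110 g ÷ 1.19 g/mL = 15,220 mL.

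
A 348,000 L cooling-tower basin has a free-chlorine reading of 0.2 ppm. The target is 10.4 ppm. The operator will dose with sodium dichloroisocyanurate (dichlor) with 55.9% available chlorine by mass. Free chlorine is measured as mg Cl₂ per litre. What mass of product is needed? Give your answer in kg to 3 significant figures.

6.35 kg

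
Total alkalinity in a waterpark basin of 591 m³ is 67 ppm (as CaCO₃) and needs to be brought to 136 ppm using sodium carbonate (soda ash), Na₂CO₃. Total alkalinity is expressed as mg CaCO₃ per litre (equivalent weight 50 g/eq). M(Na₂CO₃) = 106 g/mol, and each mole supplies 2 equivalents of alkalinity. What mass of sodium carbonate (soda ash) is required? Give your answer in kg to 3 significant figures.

43.2 kg

Volume: 591 m³ = 591,000 L.
Alkalinity to add: (136 − 67) = 69 mg/L as CaCO₃ × 591,000 L = 40,780 g as CaCO₃.
Equivalents: 40,780 g ÷ 50 g/eq = 815.6 eq.
Each mole of Na₂CO₃ supplies 2 eq, so 815.6 / 2 = 407.8 mol.
Mass: 407.8 mol × 106 g/mol = 43,230 g.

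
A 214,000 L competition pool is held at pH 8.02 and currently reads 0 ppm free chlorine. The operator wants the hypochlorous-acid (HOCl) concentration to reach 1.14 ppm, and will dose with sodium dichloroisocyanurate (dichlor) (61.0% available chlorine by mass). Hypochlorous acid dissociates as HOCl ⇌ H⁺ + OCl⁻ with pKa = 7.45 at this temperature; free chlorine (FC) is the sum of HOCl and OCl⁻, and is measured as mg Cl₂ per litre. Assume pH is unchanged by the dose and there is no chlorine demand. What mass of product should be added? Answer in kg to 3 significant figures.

[OCl⁻]/[HOCl] = 10^(pH − pKa) = 10^(8.02 − 7.45) = 3.715; fraction as HOCl = 1/(1 + 3.715) = 0.2121.
Free chlorine required for 1.14 ppm HOCl: 1.14 / 0.2121 = 5.376 ppm.
FC to add: 5.376 − 0 = 5.376 mg/L as Cl₂.
Cl₂ equivalent: 5.376 mg/L × 214,000 L = 1150 g.
Product at 61.0% available Cl: 1150 / 0.61 = 1886 g.

1.89 kg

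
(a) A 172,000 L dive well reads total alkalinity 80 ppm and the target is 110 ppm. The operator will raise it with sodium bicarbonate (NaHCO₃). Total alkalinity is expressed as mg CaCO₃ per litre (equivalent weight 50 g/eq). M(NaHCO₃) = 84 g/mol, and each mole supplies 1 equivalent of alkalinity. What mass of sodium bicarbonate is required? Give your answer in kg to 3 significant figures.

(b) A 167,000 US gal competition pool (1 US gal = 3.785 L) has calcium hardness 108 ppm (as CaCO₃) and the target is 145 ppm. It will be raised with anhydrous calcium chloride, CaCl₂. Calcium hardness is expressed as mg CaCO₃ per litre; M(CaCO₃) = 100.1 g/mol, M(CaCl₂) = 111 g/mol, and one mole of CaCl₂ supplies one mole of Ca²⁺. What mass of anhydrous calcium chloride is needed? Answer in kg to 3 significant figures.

(a) Alkalinity to add: (110 − 80) = 30 mg/L as CaCO₃ × 172,000 L = 5160 g as CaCO₃.
(a) Equivalents: 5160 g ÷ 50 g/eq = 103.2 eq.
(a) NaHCO₃ supplies 1 eq per mole → 103.2 mol.
(a) Mass: 103.2 mol × 84 g/mol = 8669 g.

(b) Volume: 167,000 US gal × 3.785 L/gal = 632,095 L.
(b) Hardness to add: (145 − 108) = 37 mg/L as CaCO₃ × 632,095 L = 23,390 g as CaCO₃.
(b) Moles of Ca²⁺ (1 mol Ca²⁺ ≡ 1 mol CaCO₃): 23,390 / 100.1 g/mol = 233.6 mol.
(b) Mass of CaCl₂: 233.6 × 111 = 25,930 g.

(a) 8.67 kg; (b) 25.9 kg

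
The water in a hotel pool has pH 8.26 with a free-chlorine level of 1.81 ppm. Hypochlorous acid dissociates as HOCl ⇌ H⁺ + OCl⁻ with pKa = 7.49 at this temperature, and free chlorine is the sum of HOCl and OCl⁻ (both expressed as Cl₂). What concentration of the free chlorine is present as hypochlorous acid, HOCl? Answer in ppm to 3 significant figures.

0.263 ppm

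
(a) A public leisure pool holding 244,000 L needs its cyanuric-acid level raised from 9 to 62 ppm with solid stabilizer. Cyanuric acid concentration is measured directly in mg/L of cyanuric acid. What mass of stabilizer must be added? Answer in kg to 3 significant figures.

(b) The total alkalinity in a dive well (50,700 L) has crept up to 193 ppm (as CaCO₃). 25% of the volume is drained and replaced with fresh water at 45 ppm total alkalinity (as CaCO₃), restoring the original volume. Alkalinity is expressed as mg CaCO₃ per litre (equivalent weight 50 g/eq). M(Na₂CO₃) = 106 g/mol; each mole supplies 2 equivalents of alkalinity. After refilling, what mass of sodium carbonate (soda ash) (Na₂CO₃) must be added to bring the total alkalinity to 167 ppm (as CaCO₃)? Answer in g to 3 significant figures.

(a) CYA to add: (62 − 9) = 53 mg/L × 244,000 L = 12,930 g cyanuric acid.

(b) After draining 25% and refilling: 193 × 0.75 + 45 × 0.25 = 156 ppm.
(b) Deficit to target: 167 − 156 = 11 mg/L.
(b) As CaCO₃: 11 mg/L × 50,700 L = 557.7 g; ÷ 50 g/eq ÷ 2 = 5.577 mol Na₂CO₃.
(b) Mass: 5.577 × 106 = 591.2 g.

(a) 12.9 kg; (b) 591 g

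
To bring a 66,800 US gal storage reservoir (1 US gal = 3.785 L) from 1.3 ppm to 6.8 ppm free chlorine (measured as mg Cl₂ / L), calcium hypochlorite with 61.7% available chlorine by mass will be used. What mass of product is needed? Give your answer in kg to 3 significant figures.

Volume: 66,800 US gal × 3.785 L/gal = 252,838 L.
Chlorine deficit: 6.8 − 1.3 = 5.5 ppm = 5.5 mg/L as Cl₂.
Cl₂ equivalent needed: 5.5 mg/L × 252,838 L = 1,391,000 mg = 1391 g.
Product at 61.7% available chlorine: 1391 / 0.617 = 2254 g.

2.25 kg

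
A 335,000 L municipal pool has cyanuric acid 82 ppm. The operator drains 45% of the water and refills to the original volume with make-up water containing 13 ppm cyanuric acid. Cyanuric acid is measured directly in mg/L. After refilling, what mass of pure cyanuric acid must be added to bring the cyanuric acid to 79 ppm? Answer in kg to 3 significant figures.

9.40 kg

After draining 45% and refilling: 82 × 0.55 + 13 × 0.45 = 50.95 ppm.
Deficit to target: 79 − 50.95 = 28.05 mg/L.
Mass: 28.05 mg/L × 335,000 L = 9397 g cyanuric acid.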